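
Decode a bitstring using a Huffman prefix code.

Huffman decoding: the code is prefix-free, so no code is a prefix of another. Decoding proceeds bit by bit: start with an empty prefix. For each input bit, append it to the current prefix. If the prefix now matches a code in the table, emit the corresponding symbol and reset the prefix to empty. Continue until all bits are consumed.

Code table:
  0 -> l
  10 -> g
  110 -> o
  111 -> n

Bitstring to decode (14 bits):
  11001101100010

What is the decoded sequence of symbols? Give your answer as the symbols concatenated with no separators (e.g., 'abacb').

Bit 0: prefix='1' (no match yet)
Bit 1: prefix='11' (no match yet)
Bit 2: prefix='110' -> emit 'o', reset
Bit 3: prefix='0' -> emit 'l', reset
Bit 4: prefix='1' (no match yet)
Bit 5: prefix='11' (no match yet)
Bit 6: prefix='110' -> emit 'o', reset
Bit 7: prefix='1' (no match yet)
Bit 8: prefix='11' (no match yet)
Bit 9: prefix='110' -> emit 'o', reset
Bit 10: prefix='0' -> emit 'l', reset
Bit 11: prefix='0' -> emit 'l', reset
Bit 12: prefix='1' (no match yet)
Bit 13: prefix='10' -> emit 'g', reset

Answer: oloollg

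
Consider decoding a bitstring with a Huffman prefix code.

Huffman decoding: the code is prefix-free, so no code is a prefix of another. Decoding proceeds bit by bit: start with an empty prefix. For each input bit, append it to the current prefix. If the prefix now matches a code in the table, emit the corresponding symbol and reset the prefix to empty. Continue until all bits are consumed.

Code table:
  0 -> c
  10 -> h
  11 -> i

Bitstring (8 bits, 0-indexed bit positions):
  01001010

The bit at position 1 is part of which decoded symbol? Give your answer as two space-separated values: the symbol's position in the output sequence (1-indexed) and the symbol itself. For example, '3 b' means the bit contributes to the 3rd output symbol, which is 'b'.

Bit 0: prefix='0' -> emit 'c', reset
Bit 1: prefix='1' (no match yet)
Bit 2: prefix='10' -> emit 'h', reset
Bit 3: prefix='0' -> emit 'c', reset
Bit 4: prefix='1' (no match yet)
Bit 5: prefix='10' -> emit 'h', reset

Answer: 2 h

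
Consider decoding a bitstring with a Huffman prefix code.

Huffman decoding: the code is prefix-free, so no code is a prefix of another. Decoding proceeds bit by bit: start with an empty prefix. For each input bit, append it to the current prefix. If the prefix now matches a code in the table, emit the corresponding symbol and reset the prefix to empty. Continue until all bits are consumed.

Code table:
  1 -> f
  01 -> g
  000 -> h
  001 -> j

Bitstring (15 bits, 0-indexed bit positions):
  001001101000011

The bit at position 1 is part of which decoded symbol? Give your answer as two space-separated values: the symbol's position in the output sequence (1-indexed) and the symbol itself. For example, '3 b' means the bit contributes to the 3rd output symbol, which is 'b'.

Answer: 1 j

Derivation:
Bit 0: prefix='0' (no match yet)
Bit 1: prefix='00' (no match yet)
Bit 2: prefix='001' -> emit 'j', reset
Bit 3: prefix='0' (no match yet)
Bit 4: prefix='00' (no match yet)
Bit 5: prefix='001' -> emit 'j', reset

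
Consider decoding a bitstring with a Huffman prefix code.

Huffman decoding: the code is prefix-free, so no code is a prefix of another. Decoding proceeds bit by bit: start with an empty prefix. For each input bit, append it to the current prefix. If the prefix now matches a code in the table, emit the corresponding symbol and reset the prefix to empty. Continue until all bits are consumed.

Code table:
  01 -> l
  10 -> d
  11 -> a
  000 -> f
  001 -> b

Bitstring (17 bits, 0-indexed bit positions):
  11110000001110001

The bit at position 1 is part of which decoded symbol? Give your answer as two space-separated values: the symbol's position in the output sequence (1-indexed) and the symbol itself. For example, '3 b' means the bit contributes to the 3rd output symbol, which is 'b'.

Answer: 1 a

Derivation:
Bit 0: prefix='1' (no match yet)
Bit 1: prefix='11' -> emit 'a', reset
Bit 2: prefix='1' (no match yet)
Bit 3: prefix='11' -> emit 'a', reset
Bit 4: prefix='0' (no match yet)
Bit 5: prefix='00' (no match yet)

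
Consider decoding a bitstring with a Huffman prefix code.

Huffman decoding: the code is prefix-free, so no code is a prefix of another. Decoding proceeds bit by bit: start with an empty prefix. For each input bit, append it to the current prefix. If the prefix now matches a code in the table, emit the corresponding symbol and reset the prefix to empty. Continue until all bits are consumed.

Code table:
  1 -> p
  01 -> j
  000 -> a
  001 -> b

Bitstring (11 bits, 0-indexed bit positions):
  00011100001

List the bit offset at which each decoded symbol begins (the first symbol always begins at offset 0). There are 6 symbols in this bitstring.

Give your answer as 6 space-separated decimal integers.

Bit 0: prefix='0' (no match yet)
Bit 1: prefix='00' (no match yet)
Bit 2: prefix='000' -> emit 'a', reset
Bit 3: prefix='1' -> emit 'p', reset
Bit 4: prefix='1' -> emit 'p', reset
Bit 5: prefix='1' -> emit 'p', reset
Bit 6: prefix='0' (no match yet)
Bit 7: prefix='00' (no match yet)
Bit 8: prefix='000' -> emit 'a', reset
Bit 9: prefix='0' (no match yet)
Bit 10: prefix='01' -> emit 'j', reset

Answer: 0 3 4 5 6 9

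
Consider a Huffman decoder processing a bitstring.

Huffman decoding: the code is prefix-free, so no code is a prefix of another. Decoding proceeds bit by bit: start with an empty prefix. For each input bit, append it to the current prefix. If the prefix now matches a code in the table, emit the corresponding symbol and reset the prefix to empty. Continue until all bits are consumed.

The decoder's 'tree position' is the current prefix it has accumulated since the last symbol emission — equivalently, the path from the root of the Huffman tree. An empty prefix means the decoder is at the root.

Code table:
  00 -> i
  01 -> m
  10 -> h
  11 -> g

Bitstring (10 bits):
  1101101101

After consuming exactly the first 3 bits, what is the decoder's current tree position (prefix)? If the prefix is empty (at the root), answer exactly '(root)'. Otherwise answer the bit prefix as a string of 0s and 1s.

Answer: 0

Derivation:
Bit 0: prefix='1' (no match yet)
Bit 1: prefix='11' -> emit 'g', reset
Bit 2: prefix='0' (no match yet)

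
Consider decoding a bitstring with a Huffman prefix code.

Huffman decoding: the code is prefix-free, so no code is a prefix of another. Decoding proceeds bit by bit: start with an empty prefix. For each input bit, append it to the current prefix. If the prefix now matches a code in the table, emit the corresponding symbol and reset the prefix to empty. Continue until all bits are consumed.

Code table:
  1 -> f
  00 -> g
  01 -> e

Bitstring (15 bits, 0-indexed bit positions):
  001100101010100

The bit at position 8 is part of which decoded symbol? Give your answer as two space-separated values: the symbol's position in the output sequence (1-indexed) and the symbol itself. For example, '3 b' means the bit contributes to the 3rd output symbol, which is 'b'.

Bit 0: prefix='0' (no match yet)
Bit 1: prefix='00' -> emit 'g', reset
Bit 2: prefix='1' -> emit 'f', reset
Bit 3: prefix='1' -> emit 'f', reset
Bit 4: prefix='0' (no match yet)
Bit 5: prefix='00' -> emit 'g', reset
Bit 6: prefix='1' -> emit 'f', reset
Bit 7: prefix='0' (no match yet)
Bit 8: prefix='01' -> emit 'e', reset
Bit 9: prefix='0' (no match yet)
Bit 10: prefix='01' -> emit 'e', reset
Bit 11: prefix='0' (no match yet)
Bit 12: prefix='01' -> emit 'e', reset

Answer: 6 e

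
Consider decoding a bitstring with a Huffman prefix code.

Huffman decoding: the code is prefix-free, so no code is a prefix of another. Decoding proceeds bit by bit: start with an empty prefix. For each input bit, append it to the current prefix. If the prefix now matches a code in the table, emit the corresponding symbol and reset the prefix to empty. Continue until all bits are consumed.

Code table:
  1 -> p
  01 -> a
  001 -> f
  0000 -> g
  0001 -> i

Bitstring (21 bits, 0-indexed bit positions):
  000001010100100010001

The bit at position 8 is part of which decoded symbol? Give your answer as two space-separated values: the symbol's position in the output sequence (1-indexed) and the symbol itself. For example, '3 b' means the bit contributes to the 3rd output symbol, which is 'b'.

Bit 0: prefix='0' (no match yet)
Bit 1: prefix='00' (no match yet)
Bit 2: prefix='000' (no match yet)
Bit 3: prefix='0000' -> emit 'g', reset
Bit 4: prefix='0' (no match yet)
Bit 5: prefix='01' -> emit 'a', reset
Bit 6: prefix='0' (no match yet)
Bit 7: prefix='01' -> emit 'a', reset
Bit 8: prefix='0' (no match yet)
Bit 9: prefix='01' -> emit 'a', reset
Bit 10: prefix='0' (no match yet)
Bit 11: prefix='00' (no match yet)
Bit 12: prefix='001' -> emit 'f', reset

Answer: 4 a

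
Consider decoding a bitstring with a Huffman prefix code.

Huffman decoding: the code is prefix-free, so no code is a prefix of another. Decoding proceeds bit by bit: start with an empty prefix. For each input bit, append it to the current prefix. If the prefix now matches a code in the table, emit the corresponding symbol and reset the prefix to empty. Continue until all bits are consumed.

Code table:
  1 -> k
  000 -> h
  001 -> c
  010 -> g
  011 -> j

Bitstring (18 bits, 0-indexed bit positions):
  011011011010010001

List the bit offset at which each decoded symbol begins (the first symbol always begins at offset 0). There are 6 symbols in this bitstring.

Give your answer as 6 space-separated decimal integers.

Bit 0: prefix='0' (no match yet)
Bit 1: prefix='01' (no match yet)
Bit 2: prefix='011' -> emit 'j', reset
Bit 3: prefix='0' (no match yet)
Bit 4: prefix='01' (no match yet)
Bit 5: prefix='011' -> emit 'j', reset
Bit 6: prefix='0' (no match yet)
Bit 7: prefix='01' (no match yet)
Bit 8: prefix='011' -> emit 'j', reset
Bit 9: prefix='0' (no match yet)
Bit 10: prefix='01' (no match yet)
Bit 11: prefix='010' -> emit 'g', reset
Bit 12: prefix='0' (no match yet)
Bit 13: prefix='01' (no match yet)
Bit 14: prefix='010' -> emit 'g', reset
Bit 15: prefix='0' (no match yet)
Bit 16: prefix='00' (no match yet)
Bit 17: prefix='001' -> emit 'c', reset

Answer: 0 3 6 9 12 15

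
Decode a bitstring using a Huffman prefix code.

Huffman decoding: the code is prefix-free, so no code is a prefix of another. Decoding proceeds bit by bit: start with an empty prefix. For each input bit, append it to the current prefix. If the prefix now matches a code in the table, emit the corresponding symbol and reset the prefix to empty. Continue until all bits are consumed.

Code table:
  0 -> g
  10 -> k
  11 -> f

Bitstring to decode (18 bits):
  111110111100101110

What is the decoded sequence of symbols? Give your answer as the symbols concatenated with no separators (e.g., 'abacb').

Bit 0: prefix='1' (no match yet)
Bit 1: prefix='11' -> emit 'f', reset
Bit 2: prefix='1' (no match yet)
Bit 3: prefix='11' -> emit 'f', reset
Bit 4: prefix='1' (no match yet)
Bit 5: prefix='10' -> emit 'k', reset
Bit 6: prefix='1' (no match yet)
Bit 7: prefix='11' -> emit 'f', reset
Bit 8: prefix='1' (no match yet)
Bit 9: prefix='11' -> emit 'f', reset
Bit 10: prefix='0' -> emit 'g', reset
Bit 11: prefix='0' -> emit 'g', reset
Bit 12: prefix='1' (no match yet)
Bit 13: prefix='10' -> emit 'k', reset
Bit 14: prefix='1' (no match yet)
Bit 15: prefix='11' -> emit 'f', reset
Bit 16: prefix='1' (no match yet)
Bit 17: prefix='10' -> emit 'k', reset

Answer: ffkffggkfk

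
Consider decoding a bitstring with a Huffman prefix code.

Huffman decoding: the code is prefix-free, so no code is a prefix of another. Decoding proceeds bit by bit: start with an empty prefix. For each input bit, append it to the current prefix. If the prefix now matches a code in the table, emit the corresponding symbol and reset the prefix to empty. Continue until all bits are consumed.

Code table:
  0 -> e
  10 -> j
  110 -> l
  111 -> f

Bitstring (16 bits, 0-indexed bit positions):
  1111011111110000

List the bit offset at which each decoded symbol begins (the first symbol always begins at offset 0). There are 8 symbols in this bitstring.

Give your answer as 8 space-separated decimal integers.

Bit 0: prefix='1' (no match yet)
Bit 1: prefix='11' (no match yet)
Bit 2: prefix='111' -> emit 'f', reset
Bit 3: prefix='1' (no match yet)
Bit 4: prefix='10' -> emit 'j', reset
Bit 5: prefix='1' (no match yet)
Bit 6: prefix='11' (no match yet)
Bit 7: prefix='111' -> emit 'f', reset
Bit 8: prefix='1' (no match yet)
Bit 9: prefix='11' (no match yet)
Bit 10: prefix='111' -> emit 'f', reset
Bit 11: prefix='1' (no match yet)
Bit 12: prefix='10' -> emit 'j', reset
Bit 13: prefix='0' -> emit 'e', reset
Bit 14: prefix='0' -> emit 'e', reset
Bit 15: prefix='0' -> emit 'e', reset

Answer: 0 3 5 8 11 13 14 15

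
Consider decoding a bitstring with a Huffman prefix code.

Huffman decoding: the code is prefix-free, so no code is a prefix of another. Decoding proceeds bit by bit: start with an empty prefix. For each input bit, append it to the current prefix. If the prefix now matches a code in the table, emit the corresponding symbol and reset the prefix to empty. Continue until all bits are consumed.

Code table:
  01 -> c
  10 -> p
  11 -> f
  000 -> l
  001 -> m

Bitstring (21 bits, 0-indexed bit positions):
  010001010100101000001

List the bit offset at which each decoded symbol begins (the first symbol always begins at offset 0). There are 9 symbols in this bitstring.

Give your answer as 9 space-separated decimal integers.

Answer: 0 2 5 7 9 11 13 15 18

Derivation:
Bit 0: prefix='0' (no match yet)
Bit 1: prefix='01' -> emit 'c', reset
Bit 2: prefix='0' (no match yet)
Bit 3: prefix='00' (no match yet)
Bit 4: prefix='000' -> emit 'l', reset
Bit 5: prefix='1' (no match yet)
Bit 6: prefix='10' -> emit 'p', reset
Bit 7: prefix='1' (no match yet)
Bit 8: prefix='10' -> emit 'p', reset
Bit 9: prefix='1' (no match yet)
Bit 10: prefix='10' -> emit 'p', reset
Bit 11: prefix='0' (no match yet)
Bit 12: prefix='01' -> emit 'c', reset
Bit 13: prefix='0' (no match yet)
Bit 14: prefix='01' -> emit 'c', reset
Bit 15: prefix='0' (no match yet)
Bit 16: prefix='00' (no match yet)
Bit 17: prefix='000' -> emit 'l', reset
Bit 18: prefix='0' (no match yet)
Bit 19: prefix='00' (no match yet)
Bit 20: prefix='001' -> emit 'm', reset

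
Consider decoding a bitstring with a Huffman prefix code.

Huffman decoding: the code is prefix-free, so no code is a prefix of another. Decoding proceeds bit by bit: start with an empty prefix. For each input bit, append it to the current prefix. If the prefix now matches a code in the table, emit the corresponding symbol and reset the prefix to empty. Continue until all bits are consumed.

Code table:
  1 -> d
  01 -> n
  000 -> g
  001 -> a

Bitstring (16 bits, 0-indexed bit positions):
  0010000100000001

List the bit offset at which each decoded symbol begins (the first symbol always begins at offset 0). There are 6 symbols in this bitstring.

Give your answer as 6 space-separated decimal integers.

Answer: 0 3 6 8 11 14

Derivation:
Bit 0: prefix='0' (no match yet)
Bit 1: prefix='00' (no match yet)
Bit 2: prefix='001' -> emit 'a', reset
Bit 3: prefix='0' (no match yet)
Bit 4: prefix='00' (no match yet)
Bit 5: prefix='000' -> emit 'g', reset
Bit 6: prefix='0' (no match yet)
Bit 7: prefix='01' -> emit 'n', reset
Bit 8: prefix='0' (no match yet)
Bit 9: prefix='00' (no match yet)
Bit 10: prefix='000' -> emit 'g', reset
Bit 11: prefix='0' (no match yet)
Bit 12: prefix='00' (no match yet)
Bit 13: prefix='000' -> emit 'g', reset
Bit 14: prefix='0' (no match yet)
Bit 15: prefix='01' -> emit 'n', reset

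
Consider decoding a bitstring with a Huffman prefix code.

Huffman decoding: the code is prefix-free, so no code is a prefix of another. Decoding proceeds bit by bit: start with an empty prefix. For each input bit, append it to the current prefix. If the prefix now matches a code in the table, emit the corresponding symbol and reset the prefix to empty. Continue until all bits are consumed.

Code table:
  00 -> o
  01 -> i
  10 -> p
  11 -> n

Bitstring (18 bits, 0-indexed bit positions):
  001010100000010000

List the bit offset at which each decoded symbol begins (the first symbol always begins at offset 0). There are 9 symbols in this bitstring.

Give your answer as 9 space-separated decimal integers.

Answer: 0 2 4 6 8 10 12 14 16

Derivation:
Bit 0: prefix='0' (no match yet)
Bit 1: prefix='00' -> emit 'o', reset
Bit 2: prefix='1' (no match yet)
Bit 3: prefix='10' -> emit 'p', reset
Bit 4: prefix='1' (no match yet)
Bit 5: prefix='10' -> emit 'p', reset
Bit 6: prefix='1' (no match yet)
Bit 7: prefix='10' -> emit 'p', reset
Bit 8: prefix='0' (no match yet)
Bit 9: prefix='00' -> emit 'o', reset
Bit 10: prefix='0' (no match yet)
Bit 11: prefix='00' -> emit 'o', reset
Bit 12: prefix='0' (no match yet)
Bit 13: prefix='01' -> emit 'i', reset
Bit 14: prefix='0' (no match yet)
Bit 15: prefix='00' -> emit 'o', reset
Bit 16: prefix='0' (no match yet)
Bit 17: prefix='00' -> emit 'o', reset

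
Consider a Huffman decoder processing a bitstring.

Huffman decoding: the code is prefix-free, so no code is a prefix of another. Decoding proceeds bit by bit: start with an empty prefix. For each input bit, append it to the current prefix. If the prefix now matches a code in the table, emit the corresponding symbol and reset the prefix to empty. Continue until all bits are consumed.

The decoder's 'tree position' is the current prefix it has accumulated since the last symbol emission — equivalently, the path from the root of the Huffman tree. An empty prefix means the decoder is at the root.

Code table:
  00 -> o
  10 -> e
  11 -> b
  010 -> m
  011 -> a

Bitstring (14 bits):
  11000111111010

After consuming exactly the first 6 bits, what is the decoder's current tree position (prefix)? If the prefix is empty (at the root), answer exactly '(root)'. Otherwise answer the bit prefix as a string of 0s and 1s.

Bit 0: prefix='1' (no match yet)
Bit 1: prefix='11' -> emit 'b', reset
Bit 2: prefix='0' (no match yet)
Bit 3: prefix='00' -> emit 'o', reset
Bit 4: prefix='0' (no match yet)
Bit 5: prefix='01' (no match yet)

Answer: 01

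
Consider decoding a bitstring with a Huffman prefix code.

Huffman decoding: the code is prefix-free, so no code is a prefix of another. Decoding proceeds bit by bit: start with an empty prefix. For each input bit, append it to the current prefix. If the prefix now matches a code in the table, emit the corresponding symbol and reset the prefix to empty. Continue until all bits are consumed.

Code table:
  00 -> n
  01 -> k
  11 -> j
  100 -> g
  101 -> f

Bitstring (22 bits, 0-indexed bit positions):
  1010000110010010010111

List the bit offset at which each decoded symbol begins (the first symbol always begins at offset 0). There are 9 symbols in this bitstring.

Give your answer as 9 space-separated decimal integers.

Bit 0: prefix='1' (no match yet)
Bit 1: prefix='10' (no match yet)
Bit 2: prefix='101' -> emit 'f', reset
Bit 3: prefix='0' (no match yet)
Bit 4: prefix='00' -> emit 'n', reset
Bit 5: prefix='0' (no match yet)
Bit 6: prefix='00' -> emit 'n', reset
Bit 7: prefix='1' (no match yet)
Bit 8: prefix='11' -> emit 'j', reset
Bit 9: prefix='0' (no match yet)
Bit 10: prefix='00' -> emit 'n', reset
Bit 11: prefix='1' (no match yet)
Bit 12: prefix='10' (no match yet)
Bit 13: prefix='100' -> emit 'g', reset
Bit 14: prefix='1' (no match yet)
Bit 15: prefix='10' (no match yet)
Bit 16: prefix='100' -> emit 'g', reset
Bit 17: prefix='1' (no match yet)
Bit 18: prefix='10' (no match yet)
Bit 19: prefix='101' -> emit 'f', reset
Bit 20: prefix='1' (no match yet)
Bit 21: prefix='11' -> emit 'j', reset

Answer: 0 3 5 7 9 11 14 17 20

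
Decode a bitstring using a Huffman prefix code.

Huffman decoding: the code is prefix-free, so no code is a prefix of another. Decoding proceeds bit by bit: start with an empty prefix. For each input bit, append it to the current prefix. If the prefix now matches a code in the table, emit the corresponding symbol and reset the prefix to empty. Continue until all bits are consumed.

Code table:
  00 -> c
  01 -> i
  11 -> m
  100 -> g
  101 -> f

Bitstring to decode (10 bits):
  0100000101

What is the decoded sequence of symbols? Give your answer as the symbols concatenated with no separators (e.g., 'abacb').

Bit 0: prefix='0' (no match yet)
Bit 1: prefix='01' -> emit 'i', reset
Bit 2: prefix='0' (no match yet)
Bit 3: prefix='00' -> emit 'c', reset
Bit 4: prefix='0' (no match yet)
Bit 5: prefix='00' -> emit 'c', reset
Bit 6: prefix='0' (no match yet)
Bit 7: prefix='01' -> emit 'i', reset
Bit 8: prefix='0' (no match yet)
Bit 9: prefix='01' -> emit 'i', reset

Answer: iccii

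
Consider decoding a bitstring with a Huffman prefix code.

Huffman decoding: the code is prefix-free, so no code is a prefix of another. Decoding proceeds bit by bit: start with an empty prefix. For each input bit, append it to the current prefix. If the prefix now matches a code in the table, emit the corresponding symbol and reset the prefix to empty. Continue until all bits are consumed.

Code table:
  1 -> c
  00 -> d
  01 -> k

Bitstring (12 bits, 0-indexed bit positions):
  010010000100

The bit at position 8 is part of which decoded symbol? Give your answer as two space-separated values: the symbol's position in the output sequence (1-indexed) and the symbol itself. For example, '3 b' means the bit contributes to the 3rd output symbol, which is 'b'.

Answer: 5 d

Derivation:
Bit 0: prefix='0' (no match yet)
Bit 1: prefix='01' -> emit 'k', reset
Bit 2: prefix='0' (no match yet)
Bit 3: prefix='00' -> emit 'd', reset
Bit 4: prefix='1' -> emit 'c', reset
Bit 5: prefix='0' (no match yet)
Bit 6: prefix='00' -> emit 'd', reset
Bit 7: prefix='0' (no match yet)
Bit 8: prefix='00' -> emit 'd', reset
Bit 9: prefix='1' -> emit 'c', reset
Bit 10: prefix='0' (no match yet)
Bit 11: prefix='00' -> emit 'd', reset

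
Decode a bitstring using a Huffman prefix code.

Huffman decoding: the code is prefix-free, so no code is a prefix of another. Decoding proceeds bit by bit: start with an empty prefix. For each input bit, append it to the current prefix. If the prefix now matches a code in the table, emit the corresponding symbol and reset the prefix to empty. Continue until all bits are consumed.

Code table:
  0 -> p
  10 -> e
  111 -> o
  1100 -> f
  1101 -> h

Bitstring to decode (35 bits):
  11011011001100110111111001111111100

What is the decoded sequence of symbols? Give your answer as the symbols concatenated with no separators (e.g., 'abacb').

Answer: heffhofoof

Derivation:
Bit 0: prefix='1' (no match yet)
Bit 1: prefix='11' (no match yet)
Bit 2: prefix='110' (no match yet)
Bit 3: prefix='1101' -> emit 'h', reset
Bit 4: prefix='1' (no match yet)
Bit 5: prefix='10' -> emit 'e', reset
Bit 6: prefix='1' (no match yet)
Bit 7: prefix='11' (no match yet)
Bit 8: prefix='110' (no match yet)
Bit 9: prefix='1100' -> emit 'f', reset
Bit 10: prefix='1' (no match yet)
Bit 11: prefix='11' (no match yet)
Bit 12: prefix='110' (no match yet)
Bit 13: prefix='1100' -> emit 'f', reset
Bit 14: prefix='1' (no match yet)
Bit 15: prefix='11' (no match yet)
Bit 16: prefix='110' (no match yet)
Bit 17: prefix='1101' -> emit 'h', reset
Bit 18: prefix='1' (no match yet)
Bit 19: prefix='11' (no match yet)
Bit 20: prefix='111' -> emit 'o', reset
Bit 21: prefix='1' (no match yet)
Bit 22: prefix='11' (no match yet)
Bit 23: prefix='110' (no match yet)
Bit 24: prefix='1100' -> emit 'f', reset
Bit 25: prefix='1' (no match yet)
Bit 26: prefix='11' (no match yet)
Bit 27: prefix='111' -> emit 'o', reset
Bit 28: prefix='1' (no match yet)
Bit 29: prefix='11' (no match yet)
Bit 30: prefix='111' -> emit 'o', reset
Bit 31: prefix='1' (no match yet)
Bit 32: prefix='11' (no match yet)
Bit 33: prefix='110' (no match yet)
Bit 34: prefix='1100' -> emit 'f', reset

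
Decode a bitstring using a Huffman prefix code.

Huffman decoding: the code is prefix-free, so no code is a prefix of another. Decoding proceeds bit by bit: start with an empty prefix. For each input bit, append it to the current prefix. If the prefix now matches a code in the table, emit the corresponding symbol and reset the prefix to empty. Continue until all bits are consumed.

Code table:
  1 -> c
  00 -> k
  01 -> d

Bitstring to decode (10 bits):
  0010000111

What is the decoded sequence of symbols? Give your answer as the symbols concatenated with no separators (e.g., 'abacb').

Answer: kckkccc

Derivation:
Bit 0: prefix='0' (no match yet)
Bit 1: prefix='00' -> emit 'k', reset
Bit 2: prefix='1' -> emit 'c', reset
Bit 3: prefix='0' (no match yet)
Bit 4: prefix='00' -> emit 'k', reset
Bit 5: prefix='0' (no match yet)
Bit 6: prefix='00' -> emit 'k', reset
Bit 7: prefix='1' -> emit 'c', reset
Bit 8: prefix='1' -> emit 'c', reset
Bit 9: prefix='1' -> emit 'c', reset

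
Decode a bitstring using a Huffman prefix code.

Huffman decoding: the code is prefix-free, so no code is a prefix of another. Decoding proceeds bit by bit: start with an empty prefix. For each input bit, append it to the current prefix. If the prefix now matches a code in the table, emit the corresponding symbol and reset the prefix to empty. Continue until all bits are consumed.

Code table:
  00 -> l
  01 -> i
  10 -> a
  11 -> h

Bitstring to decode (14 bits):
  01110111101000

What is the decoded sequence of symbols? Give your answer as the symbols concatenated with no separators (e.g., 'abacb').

Bit 0: prefix='0' (no match yet)
Bit 1: prefix='01' -> emit 'i', reset
Bit 2: prefix='1' (no match yet)
Bit 3: prefix='11' -> emit 'h', reset
Bit 4: prefix='0' (no match yet)
Bit 5: prefix='01' -> emit 'i', reset
Bit 6: prefix='1' (no match yet)
Bit 7: prefix='11' -> emit 'h', reset
Bit 8: prefix='1' (no match yet)
Bit 9: prefix='10' -> emit 'a', reset
Bit 10: prefix='1' (no match yet)
Bit 11: prefix='10' -> emit 'a', reset
Bit 12: prefix='0' (no match yet)
Bit 13: prefix='00' -> emit 'l', reset

Answer: ihihaal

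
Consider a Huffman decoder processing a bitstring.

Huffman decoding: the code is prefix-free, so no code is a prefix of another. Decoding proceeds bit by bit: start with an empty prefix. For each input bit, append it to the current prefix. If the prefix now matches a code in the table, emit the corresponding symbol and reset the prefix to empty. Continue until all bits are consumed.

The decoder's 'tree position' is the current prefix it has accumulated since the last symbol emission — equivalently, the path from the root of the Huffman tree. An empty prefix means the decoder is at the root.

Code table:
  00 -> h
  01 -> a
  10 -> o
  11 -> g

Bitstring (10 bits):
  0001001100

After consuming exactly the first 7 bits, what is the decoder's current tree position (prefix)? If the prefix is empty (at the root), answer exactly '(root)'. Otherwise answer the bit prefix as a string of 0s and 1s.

Bit 0: prefix='0' (no match yet)
Bit 1: prefix='00' -> emit 'h', reset
Bit 2: prefix='0' (no match yet)
Bit 3: prefix='01' -> emit 'a', reset
Bit 4: prefix='0' (no match yet)
Bit 5: prefix='00' -> emit 'h', reset
Bit 6: prefix='1' (no match yet)

Answer: 1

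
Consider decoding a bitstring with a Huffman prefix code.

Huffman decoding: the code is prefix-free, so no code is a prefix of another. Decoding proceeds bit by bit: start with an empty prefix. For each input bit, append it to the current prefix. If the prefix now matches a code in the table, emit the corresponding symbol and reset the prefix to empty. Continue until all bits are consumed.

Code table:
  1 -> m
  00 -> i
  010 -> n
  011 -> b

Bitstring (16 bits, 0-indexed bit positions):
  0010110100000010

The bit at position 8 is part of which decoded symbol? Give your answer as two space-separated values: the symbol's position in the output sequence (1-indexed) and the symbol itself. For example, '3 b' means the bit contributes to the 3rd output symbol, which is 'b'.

Answer: 4 n

Derivation:
Bit 0: prefix='0' (no match yet)
Bit 1: prefix='00' -> emit 'i', reset
Bit 2: prefix='1' -> emit 'm', reset
Bit 3: prefix='0' (no match yet)
Bit 4: prefix='01' (no match yet)
Bit 5: prefix='011' -> emit 'b', reset
Bit 6: prefix='0' (no match yet)
Bit 7: prefix='01' (no match yet)
Bit 8: prefix='010' -> emit 'n', reset
Bit 9: prefix='0' (no match yet)
Bit 10: prefix='00' -> emit 'i', reset
Bit 11: prefix='0' (no match yet)
Bit 12: prefix='00' -> emit 'i', reset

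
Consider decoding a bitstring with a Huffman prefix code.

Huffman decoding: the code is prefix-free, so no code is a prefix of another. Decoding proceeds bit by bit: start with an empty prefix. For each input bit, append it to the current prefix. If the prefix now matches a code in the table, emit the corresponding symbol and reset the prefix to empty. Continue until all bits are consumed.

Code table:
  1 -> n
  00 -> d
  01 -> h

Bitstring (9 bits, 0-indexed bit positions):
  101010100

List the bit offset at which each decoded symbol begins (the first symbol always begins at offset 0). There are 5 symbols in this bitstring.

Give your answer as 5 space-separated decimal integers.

Answer: 0 1 3 5 7

Derivation:
Bit 0: prefix='1' -> emit 'n', reset
Bit 1: prefix='0' (no match yet)
Bit 2: prefix='01' -> emit 'h', reset
Bit 3: prefix='0' (no match yet)
Bit 4: prefix='01' -> emit 'h', reset
Bit 5: prefix='0' (no match yet)
Bit 6: prefix='01' -> emit 'h', reset
Bit 7: prefix='0' (no match yet)
Bit 8: prefix='00' -> emit 'd', reset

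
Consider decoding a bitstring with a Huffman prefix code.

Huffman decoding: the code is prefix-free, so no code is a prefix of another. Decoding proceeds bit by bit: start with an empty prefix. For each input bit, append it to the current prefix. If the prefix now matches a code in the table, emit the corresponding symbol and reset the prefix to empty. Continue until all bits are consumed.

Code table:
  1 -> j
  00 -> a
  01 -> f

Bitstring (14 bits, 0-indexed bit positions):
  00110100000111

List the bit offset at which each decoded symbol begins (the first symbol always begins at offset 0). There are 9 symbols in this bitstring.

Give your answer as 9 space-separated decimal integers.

Answer: 0 2 3 4 6 8 10 12 13

Derivation:
Bit 0: prefix='0' (no match yet)
Bit 1: prefix='00' -> emit 'a', reset
Bit 2: prefix='1' -> emit 'j', reset
Bit 3: prefix='1' -> emit 'j', reset
Bit 4: prefix='0' (no match yet)
Bit 5: prefix='01' -> emit 'f', reset
Bit 6: prefix='0' (no match yet)
Bit 7: prefix='00' -> emit 'a', reset
Bit 8: prefix='0' (no match yet)
Bit 9: prefix='00' -> emit 'a', reset
Bit 10: prefix='0' (no match yet)
Bit 11: prefix='01' -> emit 'f', reset
Bit 12: prefix='1' -> emit 'j', reset
Bit 13: prefix='1' -> emit 'j', reset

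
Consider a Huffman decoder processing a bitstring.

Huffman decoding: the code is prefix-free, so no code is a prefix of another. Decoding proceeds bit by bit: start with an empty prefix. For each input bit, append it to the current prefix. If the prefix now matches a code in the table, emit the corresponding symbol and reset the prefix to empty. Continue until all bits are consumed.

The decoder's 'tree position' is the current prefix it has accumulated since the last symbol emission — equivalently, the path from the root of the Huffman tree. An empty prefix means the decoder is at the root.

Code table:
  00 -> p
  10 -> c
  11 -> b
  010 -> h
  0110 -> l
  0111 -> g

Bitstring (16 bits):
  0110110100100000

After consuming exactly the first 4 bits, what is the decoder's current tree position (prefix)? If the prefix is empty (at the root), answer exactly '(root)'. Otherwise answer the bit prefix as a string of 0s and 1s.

Bit 0: prefix='0' (no match yet)
Bit 1: prefix='01' (no match yet)
Bit 2: prefix='011' (no match yet)
Bit 3: prefix='0110' -> emit 'l', reset

Answer: (root)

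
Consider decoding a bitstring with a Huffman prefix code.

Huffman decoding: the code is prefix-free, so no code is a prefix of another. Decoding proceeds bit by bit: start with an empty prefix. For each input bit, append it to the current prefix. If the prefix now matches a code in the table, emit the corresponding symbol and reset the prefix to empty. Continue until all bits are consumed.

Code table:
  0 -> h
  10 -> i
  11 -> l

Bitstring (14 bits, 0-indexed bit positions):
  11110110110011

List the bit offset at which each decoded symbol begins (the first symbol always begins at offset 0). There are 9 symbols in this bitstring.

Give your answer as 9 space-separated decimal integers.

Bit 0: prefix='1' (no match yet)
Bit 1: prefix='11' -> emit 'l', reset
Bit 2: prefix='1' (no match yet)
Bit 3: prefix='11' -> emit 'l', reset
Bit 4: prefix='0' -> emit 'h', reset
Bit 5: prefix='1' (no match yet)
Bit 6: prefix='11' -> emit 'l', reset
Bit 7: prefix='0' -> emit 'h', reset
Bit 8: prefix='1' (no match yet)
Bit 9: prefix='11' -> emit 'l', reset
Bit 10: prefix='0' -> emit 'h', reset
Bit 11: prefix='0' -> emit 'h', reset
Bit 12: prefix='1' (no match yet)
Bit 13: prefix='11' -> emit 'l', reset

Answer: 0 2 4 5 7 8 10 11 12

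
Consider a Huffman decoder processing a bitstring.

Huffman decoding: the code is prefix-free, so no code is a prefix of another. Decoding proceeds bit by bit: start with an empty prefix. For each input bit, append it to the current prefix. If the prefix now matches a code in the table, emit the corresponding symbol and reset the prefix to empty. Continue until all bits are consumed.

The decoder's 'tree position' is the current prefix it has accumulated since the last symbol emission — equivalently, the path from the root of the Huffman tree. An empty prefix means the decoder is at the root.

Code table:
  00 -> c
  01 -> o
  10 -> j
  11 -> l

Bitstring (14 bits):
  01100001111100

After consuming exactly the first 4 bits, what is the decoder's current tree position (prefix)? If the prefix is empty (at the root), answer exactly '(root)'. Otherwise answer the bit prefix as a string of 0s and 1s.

Bit 0: prefix='0' (no match yet)
Bit 1: prefix='01' -> emit 'o', reset
Bit 2: prefix='1' (no match yet)
Bit 3: prefix='10' -> emit 'j', reset

Answer: (root)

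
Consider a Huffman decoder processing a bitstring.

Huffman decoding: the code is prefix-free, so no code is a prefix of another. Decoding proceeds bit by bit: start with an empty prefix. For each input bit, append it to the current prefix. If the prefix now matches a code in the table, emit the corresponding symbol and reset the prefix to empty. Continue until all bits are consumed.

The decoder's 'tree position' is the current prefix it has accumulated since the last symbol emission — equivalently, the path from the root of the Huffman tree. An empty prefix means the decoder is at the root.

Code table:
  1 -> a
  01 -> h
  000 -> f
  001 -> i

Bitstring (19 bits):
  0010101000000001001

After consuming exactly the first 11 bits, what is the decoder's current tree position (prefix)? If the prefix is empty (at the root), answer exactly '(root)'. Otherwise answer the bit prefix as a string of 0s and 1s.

Bit 0: prefix='0' (no match yet)
Bit 1: prefix='00' (no match yet)
Bit 2: prefix='001' -> emit 'i', reset
Bit 3: prefix='0' (no match yet)
Bit 4: prefix='01' -> emit 'h', reset
Bit 5: prefix='0' (no match yet)
Bit 6: prefix='01' -> emit 'h', reset
Bit 7: prefix='0' (no match yet)
Bit 8: prefix='00' (no match yet)
Bit 9: prefix='000' -> emit 'f', reset
Bit 10: prefix='0' (no match yet)

Answer: 0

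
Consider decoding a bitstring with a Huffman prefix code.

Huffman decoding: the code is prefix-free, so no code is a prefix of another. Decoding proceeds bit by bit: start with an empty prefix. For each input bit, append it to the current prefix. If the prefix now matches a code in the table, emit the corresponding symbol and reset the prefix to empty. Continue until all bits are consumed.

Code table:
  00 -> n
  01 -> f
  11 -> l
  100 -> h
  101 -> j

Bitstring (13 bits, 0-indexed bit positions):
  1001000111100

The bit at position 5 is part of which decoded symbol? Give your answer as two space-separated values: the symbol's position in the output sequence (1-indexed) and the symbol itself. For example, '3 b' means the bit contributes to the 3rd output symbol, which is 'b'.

Bit 0: prefix='1' (no match yet)
Bit 1: prefix='10' (no match yet)
Bit 2: prefix='100' -> emit 'h', reset
Bit 3: prefix='1' (no match yet)
Bit 4: prefix='10' (no match yet)
Bit 5: prefix='100' -> emit 'h', reset
Bit 6: prefix='0' (no match yet)
Bit 7: prefix='01' -> emit 'f', reset
Bit 8: prefix='1' (no match yet)
Bit 9: prefix='11' -> emit 'l', reset

Answer: 2 h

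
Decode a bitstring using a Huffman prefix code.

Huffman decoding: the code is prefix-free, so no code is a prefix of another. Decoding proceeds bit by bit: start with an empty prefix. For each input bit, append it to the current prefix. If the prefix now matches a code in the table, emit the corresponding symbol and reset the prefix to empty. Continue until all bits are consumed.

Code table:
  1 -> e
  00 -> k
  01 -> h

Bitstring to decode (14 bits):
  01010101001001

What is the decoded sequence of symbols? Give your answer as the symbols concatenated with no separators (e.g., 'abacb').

Answer: hhhhkeke

Derivation:
Bit 0: prefix='0' (no match yet)
Bit 1: prefix='01' -> emit 'h', reset
Bit 2: prefix='0' (no match yet)
Bit 3: prefix='01' -> emit 'h', reset
Bit 4: prefix='0' (no match yet)
Bit 5: prefix='01' -> emit 'h', reset
Bit 6: prefix='0' (no match yet)
Bit 7: prefix='01' -> emit 'h', reset
Bit 8: prefix='0' (no match yet)
Bit 9: prefix='00' -> emit 'k', reset
Bit 10: prefix='1' -> emit 'e', reset
Bit 11: prefix='0' (no match yet)
Bit 12: prefix='00' -> emit 'k', reset
Bit 13: prefix='1' -> emit 'e', reset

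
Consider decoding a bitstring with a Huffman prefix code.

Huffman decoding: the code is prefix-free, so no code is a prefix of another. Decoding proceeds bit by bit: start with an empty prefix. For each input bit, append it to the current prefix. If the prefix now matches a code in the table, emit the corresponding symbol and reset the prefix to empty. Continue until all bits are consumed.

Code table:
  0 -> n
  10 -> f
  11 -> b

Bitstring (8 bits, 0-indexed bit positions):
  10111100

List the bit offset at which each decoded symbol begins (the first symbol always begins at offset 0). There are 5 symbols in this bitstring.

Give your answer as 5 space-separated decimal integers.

Bit 0: prefix='1' (no match yet)
Bit 1: prefix='10' -> emit 'f', reset
Bit 2: prefix='1' (no match yet)
Bit 3: prefix='11' -> emit 'b', reset
Bit 4: prefix='1' (no match yet)
Bit 5: prefix='11' -> emit 'b', reset
Bit 6: prefix='0' -> emit 'n', reset
Bit 7: prefix='0' -> emit 'n', reset

Answer: 0 2 4 6 7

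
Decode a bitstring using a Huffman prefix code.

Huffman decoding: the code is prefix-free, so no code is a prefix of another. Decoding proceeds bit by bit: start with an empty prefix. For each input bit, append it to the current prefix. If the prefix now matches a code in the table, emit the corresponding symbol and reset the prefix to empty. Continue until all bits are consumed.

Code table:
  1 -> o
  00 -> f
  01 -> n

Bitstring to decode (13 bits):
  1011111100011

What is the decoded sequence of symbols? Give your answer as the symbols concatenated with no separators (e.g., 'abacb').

Answer: onooooofno

Derivation:
Bit 0: prefix='1' -> emit 'o', reset
Bit 1: prefix='0' (no match yet)
Bit 2: prefix='01' -> emit 'n', reset
Bit 3: prefix='1' -> emit 'o', reset
Bit 4: prefix='1' -> emit 'o', reset
Bit 5: prefix='1' -> emit 'o', reset
Bit 6: prefix='1' -> emit 'o', reset
Bit 7: prefix='1' -> emit 'o', reset
Bit 8: prefix='0' (no match yet)
Bit 9: prefix='00' -> emit 'f', reset
Bit 10: prefix='0' (no match yet)
Bit 11: prefix='01' -> emit 'n', reset
Bit 12: prefix='1' -> emit 'o', reset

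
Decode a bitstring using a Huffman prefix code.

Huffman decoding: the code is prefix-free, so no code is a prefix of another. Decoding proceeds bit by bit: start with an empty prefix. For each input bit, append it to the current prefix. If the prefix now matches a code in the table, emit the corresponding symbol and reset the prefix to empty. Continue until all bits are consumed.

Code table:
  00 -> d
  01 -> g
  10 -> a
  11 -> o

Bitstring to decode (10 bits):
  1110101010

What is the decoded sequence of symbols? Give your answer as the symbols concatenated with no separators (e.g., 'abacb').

Bit 0: prefix='1' (no match yet)
Bit 1: prefix='11' -> emit 'o', reset
Bit 2: prefix='1' (no match yet)
Bit 3: prefix='10' -> emit 'a', reset
Bit 4: prefix='1' (no match yet)
Bit 5: prefix='10' -> emit 'a', reset
Bit 6: prefix='1' (no match yet)
Bit 7: prefix='10' -> emit 'a', reset
Bit 8: prefix='1' (no match yet)
Bit 9: prefix='10' -> emit 'a', reset

Answer: oaaaa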